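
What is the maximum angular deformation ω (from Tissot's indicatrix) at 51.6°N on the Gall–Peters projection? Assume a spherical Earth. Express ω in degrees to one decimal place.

14.8°

Gall–Peters is a cylindrical equal-area projection with standard parallels at ±45°. A cylindrical equal-area projection with standard parallel φ₀ has meridian scale h = cos φ / cos φ₀ and parallel scale k = cos φ₀ / cos φ (so areas are preserved, h·k = 1).
At 51.6°: h = 0.8784, k = 1.138; principal scales a = 1.138, b = 0.8784.
sin(ω/2) = (a − b)/(a + b) = 0.2600/2.017 = 0.1289, so ω = 2 arcsin(0.1289) ≈ 14.8°.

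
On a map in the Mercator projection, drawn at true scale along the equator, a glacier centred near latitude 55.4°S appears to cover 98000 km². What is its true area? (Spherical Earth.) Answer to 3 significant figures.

The Mercator projection is conformal; its linear scale factor is the same in every direction and equals sec φ = 1/cos φ.
Areal scale = k² = sec²φ = 1/cos²(55.4°) = 1/0.5678² = 3.101.
True area = apparent / (areal scale) = 98000 / 3.101 ≈ 31600 km².

31600 km²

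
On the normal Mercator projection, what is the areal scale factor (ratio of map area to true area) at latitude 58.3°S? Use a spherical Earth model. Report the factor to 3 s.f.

3.62

For Mercator, h = k = sec φ (a conformal cylindrical projection has a single point scale, 1/cos φ).
Areal scale = k² = sec²φ = 1/cos²(58.3°) = 1/0.5255² = 3.622.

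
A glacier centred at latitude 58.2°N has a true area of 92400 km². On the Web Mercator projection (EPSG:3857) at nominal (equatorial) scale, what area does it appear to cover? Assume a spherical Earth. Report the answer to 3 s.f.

333000 km²

The Mercator projection is conformal; its linear scale factor is the same in every direction and equals sec φ = 1/cos φ.
Areal scale = k² = sec²φ = 1/cos²(58.2°) = 1/0.5270² = 3.601.
Apparent area = 92400 × 3.601 ≈ 333000 km².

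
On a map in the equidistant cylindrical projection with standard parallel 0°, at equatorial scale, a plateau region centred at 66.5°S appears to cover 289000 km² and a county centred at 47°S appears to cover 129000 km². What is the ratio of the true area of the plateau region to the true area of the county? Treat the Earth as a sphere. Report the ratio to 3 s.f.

1.31

Plate carrée has h = 1 and k = sec φ, giving areal scale sec φ; true area = (apparent area) · cos φ.
True area of plateau region: 289000 × cos(66.5°) = 289000 × 0.3987 = 115200 km².
True area of county: 129000 × cos(47°) = 129000 × 0.6820 = 87980 km².
Ratio = 115200 / 87980 ≈ 1.31.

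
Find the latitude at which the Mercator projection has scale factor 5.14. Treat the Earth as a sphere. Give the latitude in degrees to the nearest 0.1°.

Mercator scale is k = sec φ = 1/cos φ.
1/cos φ = 5.14  ⇒  cos φ = 0.1946  ⇒  φ = arccos(0.1946) ≈ 78.8°.

78.8°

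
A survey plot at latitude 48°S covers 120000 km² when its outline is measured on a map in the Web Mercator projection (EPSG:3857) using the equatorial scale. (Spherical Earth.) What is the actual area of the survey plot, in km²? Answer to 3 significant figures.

Mercator is conformal, so the point scale is isotropic: h = k = sec φ = 1/cos φ.
Areal scale = k² = sec²φ = 1/cos²(48°) = 1/0.6691² = 2.233.
True area = apparent / (areal scale) = 120000 / 2.233 ≈ 53700 km².

53700 km²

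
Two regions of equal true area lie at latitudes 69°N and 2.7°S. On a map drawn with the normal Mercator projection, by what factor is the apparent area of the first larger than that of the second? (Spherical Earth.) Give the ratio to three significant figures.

7.77

On Mercator, area is exaggerated by sec²φ = 1/cos²φ.
At 69°: sec²(69°) = 1/0.3584² = 7.786.
At 2.7°: sec²(2.7°) = 1/0.9989² = 1.002.
Ratio = 7.786/1.002 = cos²(2.7°)/cos²(69°) ≈ 7.77.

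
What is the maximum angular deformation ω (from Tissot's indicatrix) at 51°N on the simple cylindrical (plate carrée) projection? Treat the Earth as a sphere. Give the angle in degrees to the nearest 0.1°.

In the plate carrée (x = Rλ, y = Rφ), meridians are true-scale (h = 1) and parallels are stretched by k = sec φ.
At 51°: h = 1.000, k = 1.589; principal scales a = 1.589, b = 1.000.
sin(ω/2) = (a − b)/(a + b) = 0.5890/2.589 = 0.2275, so ω = 2 arcsin(0.2275) ≈ 26.3°.

26.3°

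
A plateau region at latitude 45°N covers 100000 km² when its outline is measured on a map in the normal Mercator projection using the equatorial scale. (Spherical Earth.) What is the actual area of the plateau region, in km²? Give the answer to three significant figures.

50000 km²

Mercator is conformal, so the point scale is isotropic: h = k = sec φ = 1/cos φ.
Areal scale = k² = sec²φ = 1/cos²(45°) = 1/0.7071² = 2.000.
True area = apparent / (areal scale) = 100000 / 2.000 ≈ 50000 km².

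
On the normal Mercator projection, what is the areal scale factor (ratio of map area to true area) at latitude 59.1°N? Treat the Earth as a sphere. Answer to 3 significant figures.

3.79

The Mercator projection is conformal; its linear scale factor is the same in every direction and equals sec φ = 1/cos φ.
Areal scale = k² = sec²φ = 1/cos²(59.1°) = 1/0.5135² = 3.792.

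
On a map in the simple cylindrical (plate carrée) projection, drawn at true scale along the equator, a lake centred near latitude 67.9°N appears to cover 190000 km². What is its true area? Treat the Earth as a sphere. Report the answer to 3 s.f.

For the equirectangular projection with φ₀ = 0 (plate carrée), h = 1 along meridians and k = sec φ along parallels.
Areal scale = h·k = 1 × sec φ; at 67.9°, h = 1.000, k = 2.658, so h·k = 2.658.
True area = apparent / (areal scale) = 190000 / 2.658 ≈ 71500 km².

71500 km²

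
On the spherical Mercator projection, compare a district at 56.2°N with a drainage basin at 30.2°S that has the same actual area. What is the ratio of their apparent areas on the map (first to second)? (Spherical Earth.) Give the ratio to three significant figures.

2.41

Mercator is conformal with k = sec φ, so areal scale = k² = sec²φ.
At 56.2°: sec²(56.2°) = 1/0.5563² = 3.231.
At 30.2°: sec²(30.2°) = 1/0.8643² = 1.339.
Ratio = 3.231/1.339 = cos²(30.2°)/cos²(56.2°) ≈ 2.41.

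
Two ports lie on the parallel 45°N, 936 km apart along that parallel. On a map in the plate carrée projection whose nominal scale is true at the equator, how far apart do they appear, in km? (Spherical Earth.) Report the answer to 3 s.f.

For the equirectangular projection with φ₀ = 0 (plate carrée), h = 1 along meridians and k = sec φ along parallels.
Along the parallel, k = sec 45° = 1/0.7071 = 1.414.
Map distance = 936 × 1.414 ≈ 1320 km.

1320 km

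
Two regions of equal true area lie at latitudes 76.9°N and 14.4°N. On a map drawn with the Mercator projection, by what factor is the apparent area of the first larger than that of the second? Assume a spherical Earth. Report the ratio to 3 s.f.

18.3

Mercator areal scale is sec²φ.
At 76.9°: sec²(76.9°) = 1/0.2267² = 19.47.
At 14.4°: sec²(14.4°) = 1/0.9686² = 1.066.
Ratio = 19.47/1.066 = cos²(14.4°)/cos²(76.9°) ≈ 18.3.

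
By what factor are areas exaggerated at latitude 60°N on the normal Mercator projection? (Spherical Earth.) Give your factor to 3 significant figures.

4.00

The Mercator projection is conformal; its linear scale factor is the same in every direction and equals sec φ = 1/cos φ.
Areal scale = k² = sec²φ = 1/cos²(60°) = 1/0.5000² = 4.000.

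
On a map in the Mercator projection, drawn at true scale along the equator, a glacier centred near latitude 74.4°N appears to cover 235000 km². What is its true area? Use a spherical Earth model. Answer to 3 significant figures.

17000 km²

For Mercator, h = k = sec φ (a conformal cylindrical projection has a single point scale, 1/cos φ).
Areal scale = k² = sec²φ = 1/cos²(74.4°) = 1/0.2689² = 13.83.
True area = apparent / (areal scale) = 235000 / 13.83 ≈ 17000 km².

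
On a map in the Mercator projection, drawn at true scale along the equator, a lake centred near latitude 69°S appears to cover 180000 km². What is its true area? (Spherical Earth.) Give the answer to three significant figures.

For Mercator, h = k = sec φ (a conformal cylindrical projection has a single point scale, 1/cos φ).
Areal scale = k² = sec²φ = 1/cos²(69°) = 1/0.3584² = 7.786.
True area = apparent / (areal scale) = 180000 / 7.786 ≈ 23100 km².

23100 km²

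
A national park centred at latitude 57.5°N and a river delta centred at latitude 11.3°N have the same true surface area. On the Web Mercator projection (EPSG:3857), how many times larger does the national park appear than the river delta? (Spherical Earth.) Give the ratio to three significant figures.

On Mercator, area is exaggerated by sec²φ = 1/cos²φ.
At 57.5°: sec²(57.5°) = 1/0.5373² = 3.464.
At 11.3°: sec²(11.3°) = 1/0.9806² = 1.040.
Ratio = 3.464/1.040 = cos²(11.3°)/cos²(57.5°) ≈ 3.33.

3.33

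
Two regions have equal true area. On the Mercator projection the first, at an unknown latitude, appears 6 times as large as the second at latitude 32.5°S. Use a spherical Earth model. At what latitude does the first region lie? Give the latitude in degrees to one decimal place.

69.9°

Mercator areal scale is sec²φ, so apparent-area ratio = sec²φ₁ / sec²φ₂ = cos²φ₂ / cos²φ₁.
cos²φ₂ / cos²φ₁ = 6  ⇒  cos φ₁ = cos 32.5° / √6 = 0.8434/2.449 = 0.3443.
φ₁ = arccos(0.3443) ≈ 69.9°.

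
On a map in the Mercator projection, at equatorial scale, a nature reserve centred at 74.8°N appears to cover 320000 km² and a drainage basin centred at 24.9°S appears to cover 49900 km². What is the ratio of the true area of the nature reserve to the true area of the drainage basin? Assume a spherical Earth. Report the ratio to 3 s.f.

Mercator's areal exaggeration is sec²φ; hence true area = (apparent area) · cos²φ.
True area of nature reserve: 320000 × cos²(74.8°) = 320000 × 0.06874 = 22000 km².
True area of drainage basin: 49900 × cos²(24.9°) = 49900 × 0.8227 = 41050 km².
Ratio = 22000 / 41050 ≈ 0.536.

0.536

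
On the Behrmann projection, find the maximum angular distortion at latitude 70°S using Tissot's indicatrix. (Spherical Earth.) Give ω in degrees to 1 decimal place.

93.8°

Behrmann is a cylindrical equal-area projection with standard parallels at ±30°. Cylindrical equal-area (φ₀ = 30°): h = cos φ / cos 30° along meridians, k = cos 30° / cos φ along parallels; h·k = 1.
At 70°: h = 0.3949, k = 2.532; principal scales a = 2.532, b = 0.3949.
sin(ω/2) = (a − b)/(a + b) = 2.137/2.927 = 0.7301, so ω = 2 arcsin(0.7301) ≈ 93.8°.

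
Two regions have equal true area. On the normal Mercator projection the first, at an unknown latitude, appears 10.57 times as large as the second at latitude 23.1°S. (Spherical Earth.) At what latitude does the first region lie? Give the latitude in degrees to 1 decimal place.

Mercator areal scale is sec²φ, so apparent-area ratio = sec²φ₁ / sec²φ₂ = cos²φ₂ / cos²φ₁.
cos²φ₂ / cos²φ₁ = 10.57  ⇒  cos φ₁ = cos 23.1° / √10.57 = 0.9198/3.251 = 0.2829.
φ₁ = arccos(0.2829) ≈ 73.6°.

73.6°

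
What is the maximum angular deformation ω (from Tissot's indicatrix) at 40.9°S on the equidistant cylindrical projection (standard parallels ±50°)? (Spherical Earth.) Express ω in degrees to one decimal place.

9.3°

In the equirectangular projection with standard parallel φ₀ = 50° (x = Rλ cos φ₀, y = Rφ), meridians are true-scale (h = 1) and the parallel scale is k = cos φ₀ / cos φ.
At 40.9°: h = 1.000, k = 0.8504; principal scales a = 1.000, b = 0.8504.
sin(ω/2) = (a − b)/(a + b) = 0.1496/1.850 = 0.08084, so ω = 2 arcsin(0.08084) ≈ 9.3°.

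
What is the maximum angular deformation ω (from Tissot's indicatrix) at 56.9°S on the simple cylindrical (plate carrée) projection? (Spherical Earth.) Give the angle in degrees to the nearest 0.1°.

Plate carrée maps x = Rλ, y = Rφ. The meridian scale is h = 1 and the parallel scale is k = 1/cos φ = sec φ.
At 56.9°: h = 1.000, k = 1.831; principal scales a = 1.831, b = 1.000.
sin(ω/2) = (a − b)/(a + b) = 0.8312/2.831 = 0.2936, so ω = 2 arcsin(0.2936) ≈ 34.1°.

34.1°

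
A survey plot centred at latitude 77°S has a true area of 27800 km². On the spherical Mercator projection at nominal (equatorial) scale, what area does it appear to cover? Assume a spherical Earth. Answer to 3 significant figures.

549000 km²

Mercator is conformal, so the point scale is isotropic: h = k = sec φ = 1/cos φ.
Areal scale = k² = sec²φ = 1/cos²(77°) = 1/0.2250² = 19.76.
Apparent area = 27800 × 19.76 ≈ 549000 km².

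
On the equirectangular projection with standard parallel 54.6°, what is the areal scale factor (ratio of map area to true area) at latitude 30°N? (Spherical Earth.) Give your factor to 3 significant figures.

The equidistant cylindrical projection with φ₀ = 54.6° has h = 1 (meridians true) and k = cos φ₀ / cos φ along parallels.
Areal scale = h·k = 1 × cos φ₀ / cos φ; at 30°, h = 1.000, k = 0.6689, so h·k = 0.6689.

0.669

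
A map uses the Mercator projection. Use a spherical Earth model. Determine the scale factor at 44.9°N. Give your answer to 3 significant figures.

1.41

The Mercator projection is conformal; its linear scale factor is the same in every direction and equals sec φ = 1/cos φ.
k = 1/cos 44.9° = 1/0.7083 = 1.412.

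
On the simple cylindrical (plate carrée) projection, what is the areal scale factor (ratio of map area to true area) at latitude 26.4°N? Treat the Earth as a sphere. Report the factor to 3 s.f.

1.12

For the equirectangular projection with φ₀ = 0 (plate carrée), h = 1 along meridians and k = sec φ along parallels.
Areal scale = h·k = 1 × sec φ; at 26.4°, h = 1.000, k = 1.116, so h·k = 1.116.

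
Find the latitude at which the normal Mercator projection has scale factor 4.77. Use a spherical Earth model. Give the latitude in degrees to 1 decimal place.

Mercator scale is k = sec φ = 1/cos φ.
1/cos φ = 4.77  ⇒  cos φ = 0.2096  ⇒  φ = arccos(0.2096) ≈ 77.9°.

77.9°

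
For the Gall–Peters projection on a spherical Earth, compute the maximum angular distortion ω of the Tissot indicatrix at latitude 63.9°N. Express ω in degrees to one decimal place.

Gall–Peters is a cylindrical equal-area projection with standard parallels at ±45°. A cylindrical equal-area projection with standard parallel φ₀ has meridian scale h = cos φ / cos φ₀ and parallel scale k = cos φ₀ / cos φ (so areas are preserved, h·k = 1).
At 63.9°: h = 0.6222, k = 1.607; principal scales a = 1.607, b = 0.6222.
sin(ω/2) = (a − b)/(a + b) = 0.9851/2.229 = 0.4419, so ω = 2 arcsin(0.4419) ≈ 52.4°.

52.4°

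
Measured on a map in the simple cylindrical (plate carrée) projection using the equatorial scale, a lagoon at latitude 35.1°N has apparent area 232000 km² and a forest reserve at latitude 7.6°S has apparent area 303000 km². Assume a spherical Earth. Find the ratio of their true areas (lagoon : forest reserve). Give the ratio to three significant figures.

Plate carrée has h = 1 and k = sec φ, giving areal scale sec φ; true area = (apparent area) · cos φ.
True area of lagoon: 232000 × cos(35.1°) = 232000 × 0.8181 = 189800 km².
True area of forest reserve: 303000 × cos(7.6°) = 303000 × 0.9912 = 300300 km².
Ratio = 189800 / 300300 ≈ 0.632.

0.632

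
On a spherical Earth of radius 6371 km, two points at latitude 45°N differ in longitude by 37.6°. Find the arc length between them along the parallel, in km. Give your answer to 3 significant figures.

2960 km

Arc length along a parallel = R cos φ · Δλ (with Δλ in radians).
= 6371 × cos 45° × (37.6° × π/180) = 6371 × 0.7071 × 0.6562 ≈ 2960 km.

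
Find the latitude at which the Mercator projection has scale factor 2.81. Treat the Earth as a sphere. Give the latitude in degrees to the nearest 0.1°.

Mercator scale is k = sec φ = 1/cos φ.
1/cos φ = 2.81  ⇒  cos φ = 0.3559  ⇒  φ = arccos(0.3559) ≈ 69.2°.

69.2°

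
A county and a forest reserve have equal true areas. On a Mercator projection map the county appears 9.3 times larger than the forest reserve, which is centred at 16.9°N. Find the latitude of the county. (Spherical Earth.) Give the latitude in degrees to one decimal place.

71.7°

On Mercator, (apparent₁)/(apparent₂) = sec²φ₁ / sec²φ₂ when true areas are equal.
cos²φ₂ / cos²φ₁ = 9.3  ⇒  cos φ₁ = cos 16.9° / √9.3 = 0.9568/3.050 = 0.3138.
φ₁ = arccos(0.3138) ≈ 71.7°.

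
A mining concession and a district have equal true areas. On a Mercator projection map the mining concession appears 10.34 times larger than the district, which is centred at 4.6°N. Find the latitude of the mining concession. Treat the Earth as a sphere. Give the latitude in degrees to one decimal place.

For equal true areas on Mercator, apparent areas scale as sec²φ, so the ratio is cos²φ₂ / cos²φ₁.
cos²φ₂ / cos²φ₁ = 10.34  ⇒  cos φ₁ = cos 4.6° / √10.34 = 0.9968/3.216 = 0.3100.
φ₁ = arccos(0.3100) ≈ 71.9°.

71.9°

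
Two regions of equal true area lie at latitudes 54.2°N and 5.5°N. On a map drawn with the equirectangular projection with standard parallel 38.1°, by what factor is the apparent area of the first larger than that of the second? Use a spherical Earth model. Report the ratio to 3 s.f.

1.70

The equidistant cylindrical projection with φ₀ = 38.1° has h = 1 (meridians true) and k = cos φ₀ / cos φ along parallels.
Areal scale at 54.2°: h·k = 1.000 × 1.345 = 1.345.
Areal scale at 5.5°: h·k = 1.000 × 0.7906 = 0.7906.
Ratio = 1.345/0.7906 ≈ 1.70.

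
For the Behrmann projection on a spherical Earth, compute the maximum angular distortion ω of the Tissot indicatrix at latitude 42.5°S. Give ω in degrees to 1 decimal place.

Behrmann is a cylindrical equal-area projection with standard parallels at ±30°. A cylindrical equal-area projection with standard parallel φ₀ has meridian scale h = cos φ / cos φ₀ and parallel scale k = cos φ₀ / cos φ (so areas are preserved, h·k = 1).
At 42.5°: h = 0.8513, k = 1.175; principal scales a = 1.175, b = 0.8513.
sin(ω/2) = (a − b)/(a + b) = 0.3233/2.026 = 0.1596, so ω = 2 arcsin(0.1596) ≈ 18.4°.

18.4°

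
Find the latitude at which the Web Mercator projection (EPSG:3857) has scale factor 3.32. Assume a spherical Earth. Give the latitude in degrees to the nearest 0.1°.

72.5°

Mercator scale is k = sec φ = 1/cos φ.
1/cos φ = 3.32  ⇒  cos φ = 0.3012  ⇒  φ = arccos(0.3012) ≈ 72.5°.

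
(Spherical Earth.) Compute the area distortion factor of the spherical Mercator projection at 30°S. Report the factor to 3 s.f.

1.33

For Mercator, h = k = sec φ (a conformal cylindrical projection has a single point scale, 1/cos φ).
Areal scale = k² = sec²φ = 1/cos²(30°) = 1/0.8660² = 1.333.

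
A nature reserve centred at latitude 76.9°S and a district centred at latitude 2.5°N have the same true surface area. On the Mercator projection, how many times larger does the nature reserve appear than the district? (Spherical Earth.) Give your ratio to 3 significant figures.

Mercator is conformal with k = sec φ, so areal scale = k² = sec²φ.
At 76.9°: sec²(76.9°) = 1/0.2267² = 19.47.
At 2.5°: sec²(2.5°) = 1/0.9990² = 1.002.
Ratio = 19.47/1.002 = cos²(2.5°)/cos²(76.9°) ≈ 19.4.

19.4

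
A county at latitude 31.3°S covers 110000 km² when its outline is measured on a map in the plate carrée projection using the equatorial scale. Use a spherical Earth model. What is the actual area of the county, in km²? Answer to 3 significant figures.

94000 km²

In the plate carrée (x = Rλ, y = Rφ), meridians are true-scale (h = 1) and parallels are stretched by k = sec φ.
Areal scale = h·k = 1 × sec φ; at 31.3°, h = 1.000, k = 1.170, so h·k = 1.170.
True area = apparent / (areal scale) = 110000 / 1.170 ≈ 94000 km².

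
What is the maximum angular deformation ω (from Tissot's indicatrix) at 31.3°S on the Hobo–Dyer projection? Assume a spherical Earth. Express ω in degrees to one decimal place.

8.5°

The Hobo–Dyer projection is cylindrical equal-area with φ₀ = 37.5°. Cylindrical equal-area (φ₀ = 37.5°): h = cos φ / cos 37.5° along meridians, k = cos 37.5° / cos φ along parallels; h·k = 1.
At 31.3°: h = 1.077, k = 0.9285; principal scales a = 1.077, b = 0.9285.
sin(ω/2) = (a − b)/(a + b) = 0.1485/2.006 = 0.07406, so ω = 2 arcsin(0.07406) ≈ 8.5°.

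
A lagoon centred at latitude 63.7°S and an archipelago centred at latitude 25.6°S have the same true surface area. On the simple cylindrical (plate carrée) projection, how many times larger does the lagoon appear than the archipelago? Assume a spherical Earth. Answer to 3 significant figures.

For the equirectangular projection with φ₀ = 0 (plate carrée), h = 1 along meridians and k = sec φ along parallels.
Areal scale at 63.7°: h·k = 1.000 × 2.257 = 2.257.
Areal scale at 25.6°: h·k = 1.000 × 1.109 = 1.109.
Ratio = 2.257/1.109 ≈ 2.04.

2.04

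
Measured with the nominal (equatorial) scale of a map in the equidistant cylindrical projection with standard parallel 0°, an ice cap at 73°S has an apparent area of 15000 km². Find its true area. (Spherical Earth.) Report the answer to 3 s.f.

4390 km²

In the plate carrée (x = Rλ, y = Rφ), meridians are true-scale (h = 1) and parallels are stretched by k = sec φ.
Areal scale = h·k = 1 × sec φ; at 73°, h = 1.000, k = 3.420, so h·k = 3.420.
True area = apparent / (areal scale) = 15000 / 3.420 ≈ 4390 km².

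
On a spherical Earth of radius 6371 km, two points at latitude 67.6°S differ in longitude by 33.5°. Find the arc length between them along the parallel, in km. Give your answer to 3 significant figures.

Arc length along a parallel = R cos φ · Δλ (with Δλ in radians).
= 6371 × cos 67.6° × (33.5° × π/180) = 6371 × 0.3811 × 0.5847 ≈ 1420 km.

1420 km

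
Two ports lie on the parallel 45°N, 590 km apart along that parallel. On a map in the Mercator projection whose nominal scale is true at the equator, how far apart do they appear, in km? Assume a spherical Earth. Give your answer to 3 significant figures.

834 km

The Mercator projection is conformal; its linear scale factor is the same in every direction and equals sec φ = 1/cos φ.
Along the parallel, k = sec 45° = 1/0.7071 = 1.414.
Map distance = 590 × 1.414 ≈ 834 km.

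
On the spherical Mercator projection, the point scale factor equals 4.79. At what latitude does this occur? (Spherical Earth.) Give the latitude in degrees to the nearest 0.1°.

Mercator scale is k = sec φ = 1/cos φ.
1/cos φ = 4.79  ⇒  cos φ = 0.2088  ⇒  φ = arccos(0.2088) ≈ 77.9°.

77.9°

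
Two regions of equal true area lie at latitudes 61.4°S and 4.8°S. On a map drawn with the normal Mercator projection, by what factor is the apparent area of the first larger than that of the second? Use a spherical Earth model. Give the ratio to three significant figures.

Mercator areal scale is sec²φ.
At 61.4°: sec²(61.4°) = 1/0.4787² = 4.364.
At 4.8°: sec²(4.8°) = 1/0.9965² = 1.007.
Ratio = 4.364/1.007 = cos²(4.8°)/cos²(61.4°) ≈ 4.33.

4.33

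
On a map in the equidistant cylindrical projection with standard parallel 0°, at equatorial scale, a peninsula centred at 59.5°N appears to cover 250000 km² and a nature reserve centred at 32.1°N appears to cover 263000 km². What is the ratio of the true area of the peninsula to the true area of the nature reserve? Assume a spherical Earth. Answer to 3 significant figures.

0.570

Plate carrée has h = 1 and k = sec φ, giving areal scale sec φ; true area = (apparent area) · cos φ.
True area of peninsula: 250000 × cos(59.5°) = 250000 × 0.5075 = 126900 km².
True area of nature reserve: 263000 × cos(32.1°) = 263000 × 0.8471 = 222800 km².
Ratio = 126900 / 222800 ≈ 0.570.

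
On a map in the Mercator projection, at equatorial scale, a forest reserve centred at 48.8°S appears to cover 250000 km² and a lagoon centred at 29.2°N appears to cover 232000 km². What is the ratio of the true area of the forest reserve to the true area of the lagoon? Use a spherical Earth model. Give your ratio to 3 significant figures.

Since Mercator area scale is 1/cos²φ, the true area equals the apparent area multiplied by cos²φ.
True area of forest reserve: 250000 × cos²(48.8°) = 250000 × 0.4339 = 108500 km².
True area of lagoon: 232000 × cos²(29.2°) = 232000 × 0.7620 = 176800 km².
Ratio = 108500 / 176800 ≈ 0.614.

0.614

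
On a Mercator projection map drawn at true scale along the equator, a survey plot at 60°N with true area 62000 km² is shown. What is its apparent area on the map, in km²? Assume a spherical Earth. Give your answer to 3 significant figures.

248000 km²

Mercator is conformal, so the point scale is isotropic: h = k = sec φ = 1/cos φ.
Areal scale = k² = sec²φ = 1/cos²(60°) = 1/0.5000² = 4.000.
Apparent area = 62000 × 4.000 ≈ 248000 km².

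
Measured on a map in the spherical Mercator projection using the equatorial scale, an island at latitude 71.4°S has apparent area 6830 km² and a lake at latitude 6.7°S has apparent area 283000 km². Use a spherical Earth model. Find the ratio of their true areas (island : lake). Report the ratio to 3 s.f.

Since Mercator area scale is 1/cos²φ, the true area equals the apparent area multiplied by cos²φ.
True area of island: 6830 × cos²(71.4°) = 6830 × 0.1017 = 694.9 km².
True area of lake: 283000 × cos²(6.7°) = 283000 × 0.9864 = 279100 km².
Ratio = 694.9 / 279100 ≈ 0.00249.

0.00249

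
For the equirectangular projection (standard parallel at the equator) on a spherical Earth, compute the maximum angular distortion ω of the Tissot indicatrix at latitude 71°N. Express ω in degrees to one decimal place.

In the plate carrée (x = Rλ, y = Rφ), meridians are true-scale (h = 1) and parallels are stretched by k = sec φ.
At 71°: h = 1.000, k = 3.072; principal scales a = 3.072, b = 1.000.
sin(ω/2) = (a − b)/(a + b) = 2.072/4.072 = 0.5088, so ω = 2 arcsin(0.5088) ≈ 61.2°.

61.2°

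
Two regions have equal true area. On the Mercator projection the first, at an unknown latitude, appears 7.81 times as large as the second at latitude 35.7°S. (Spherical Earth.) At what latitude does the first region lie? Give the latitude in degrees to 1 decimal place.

On Mercator, (apparent₁)/(apparent₂) = sec²φ₁ / sec²φ₂ when true areas are equal.
cos²φ₂ / cos²φ₁ = 7.81  ⇒  cos φ₁ = cos 35.7° / √7.81 = 0.8121/2.795 = 0.2906.
φ₁ = arccos(0.2906) ≈ 73.1°.

73.1°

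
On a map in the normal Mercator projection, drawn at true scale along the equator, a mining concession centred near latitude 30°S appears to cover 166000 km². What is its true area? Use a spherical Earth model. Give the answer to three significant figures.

For Mercator, h = k = sec φ (a conformal cylindrical projection has a single point scale, 1/cos φ).
Areal scale = k² = sec²φ = 1/cos²(30°) = 1/0.8660² = 1.333.
True area = apparent / (areal scale) = 166000 / 1.333 ≈ 124000 km².

124000 km²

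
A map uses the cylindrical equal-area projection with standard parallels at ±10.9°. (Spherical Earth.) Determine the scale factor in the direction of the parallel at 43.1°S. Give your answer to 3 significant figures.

Cylindrical equal-area (φ₀ = 10.9°): h = cos φ / cos 10.9° along meridians, k = cos 10.9° / cos φ along parallels; h·k = 1.
k = cos 10.9° / cos 43.1° = 0.9820/0.7302 = 1.345.

1.34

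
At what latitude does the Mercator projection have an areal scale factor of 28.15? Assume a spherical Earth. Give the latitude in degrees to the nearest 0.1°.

79.1°

Mercator areal scale is sec²φ.
sec²φ = 28.15  ⇒  cos²φ = 0.03552  ⇒  cos φ = 0.1885.
φ = arccos(0.1885) ≈ 79.1°.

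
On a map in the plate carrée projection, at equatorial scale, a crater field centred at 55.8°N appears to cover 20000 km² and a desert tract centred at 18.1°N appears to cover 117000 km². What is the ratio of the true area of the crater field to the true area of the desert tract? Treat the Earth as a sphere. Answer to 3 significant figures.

0.101

On the plate carrée, areal scale = h·k = 1 × sec φ, so true area = apparent × cos φ.
True area of crater field: 20000 × cos(55.8°) = 20000 × 0.5621 = 11240 km².
True area of desert tract: 117000 × cos(18.1°) = 117000 × 0.9505 = 111200 km².
Ratio = 11240 / 111200 ≈ 0.101.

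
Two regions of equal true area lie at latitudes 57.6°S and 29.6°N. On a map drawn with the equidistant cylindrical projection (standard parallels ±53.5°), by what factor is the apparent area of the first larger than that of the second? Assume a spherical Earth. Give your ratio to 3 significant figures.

1.62

The equidistant cylindrical projection with φ₀ = 53.5° has h = 1 (meridians true) and k = cos φ₀ / cos φ along parallels.
Areal scale at 57.6°: h·k = 1.000 × 1.110 = 1.110.
Areal scale at 29.6°: h·k = 1.000 × 0.6841 = 0.6841.
Ratio = 1.110/0.6841 ≈ 1.62.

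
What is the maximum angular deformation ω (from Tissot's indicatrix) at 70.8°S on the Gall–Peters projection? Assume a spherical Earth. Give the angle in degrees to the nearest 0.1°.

Gall–Peters is a cylindrical equal-area projection with standard parallels at ±45°. A cylindrical equal-area projection with standard parallel φ₀ has meridian scale h = cos φ / cos φ₀ and parallel scale k = cos φ₀ / cos φ (so areas are preserved, h·k = 1).
At 70.8°: h = 0.4651, k = 2.150; principal scales a = 2.150, b = 0.4651.
sin(ω/2) = (a − b)/(a + b) = 1.685/2.615 = 0.6443, so ω = 2 arcsin(0.6443) ≈ 80.2°.

80.2°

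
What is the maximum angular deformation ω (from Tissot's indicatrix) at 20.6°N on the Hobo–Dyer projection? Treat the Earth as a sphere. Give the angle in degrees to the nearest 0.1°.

18.9°

The Hobo–Dyer projection is cylindrical equal-area with φ₀ = 37.5°. For cylindrical equal-area with standard parallel φ₀, h = cos φ / cos φ₀ and k = cos φ₀ / cos φ, so h·k = 1.
At 20.6°: h = 1.180, k = 0.8475; principal scales a = 1.180, b = 0.8475.
sin(ω/2) = (a − b)/(a + b) = 0.3323/2.027 = 0.1639, so ω = 2 arcsin(0.1639) ≈ 18.9°.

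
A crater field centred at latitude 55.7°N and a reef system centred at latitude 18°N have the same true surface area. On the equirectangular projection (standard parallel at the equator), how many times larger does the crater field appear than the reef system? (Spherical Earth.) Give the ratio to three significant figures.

For the equirectangular projection with φ₀ = 0 (plate carrée), h = 1 along meridians and k = sec φ along parallels.
Areal scale at 55.7°: h·k = 1.000 × 1.775 = 1.775.
Areal scale at 18°: h·k = 1.000 × 1.051 = 1.051.
Ratio = 1.775/1.051 ≈ 1.69.

1.69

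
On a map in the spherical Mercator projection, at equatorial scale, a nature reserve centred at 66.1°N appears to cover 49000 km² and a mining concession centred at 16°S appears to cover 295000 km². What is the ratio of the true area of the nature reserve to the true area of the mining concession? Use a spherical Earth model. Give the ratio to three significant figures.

0.0295

On Mercator the areal scale is sec²φ, so true area = apparent × cos²φ.
True area of nature reserve: 49000 × cos²(66.1°) = 49000 × 0.1641 = 8043 km².
True area of mining concession: 295000 × cos²(16°) = 295000 × 0.9240 = 272600 km².
Ratio = 8043 / 272600 ≈ 0.0295.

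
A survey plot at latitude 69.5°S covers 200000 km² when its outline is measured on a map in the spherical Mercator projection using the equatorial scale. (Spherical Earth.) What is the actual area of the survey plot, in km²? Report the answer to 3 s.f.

24500 km²

The Mercator projection is conformal; its linear scale factor is the same in every direction and equals sec φ = 1/cos φ.
Areal scale = k² = sec²φ = 1/cos²(69.5°) = 1/0.3502² = 8.154.
True area = apparent / (areal scale) = 200000 / 8.154 ≈ 24500 km².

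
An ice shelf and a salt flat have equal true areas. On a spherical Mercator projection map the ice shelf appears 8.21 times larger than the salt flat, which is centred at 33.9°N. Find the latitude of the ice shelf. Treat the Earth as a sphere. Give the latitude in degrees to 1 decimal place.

Mercator areal scale is sec²φ, so apparent-area ratio = sec²φ₁ / sec²φ₂ = cos²φ₂ / cos²φ₁.
cos²φ₂ / cos²φ₁ = 8.21  ⇒  cos φ₁ = cos 33.9° / √8.21 = 0.8300/2.865 = 0.2897.
φ₁ = arccos(0.2897) ≈ 73.2°.

73.2°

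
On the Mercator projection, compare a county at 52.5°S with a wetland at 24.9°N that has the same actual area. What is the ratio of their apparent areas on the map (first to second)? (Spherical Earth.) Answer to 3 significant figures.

2.22

Mercator is conformal with k = sec φ, so areal scale = k² = sec²φ.
At 52.5°: sec²(52.5°) = 1/0.6088² = 2.698.
At 24.9°: sec²(24.9°) = 1/0.9070² = 1.215.
Ratio = 2.698/1.215 = cos²(24.9°)/cos²(52.5°) ≈ 2.22.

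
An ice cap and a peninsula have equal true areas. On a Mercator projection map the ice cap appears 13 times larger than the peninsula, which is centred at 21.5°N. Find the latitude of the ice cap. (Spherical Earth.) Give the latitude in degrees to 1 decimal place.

75.0°

Mercator areal scale is sec²φ, so apparent-area ratio = sec²φ₁ / sec²φ₂ = cos²φ₂ / cos²φ₁.
cos²φ₂ / cos²φ₁ = 13  ⇒  cos φ₁ = cos 21.5° / √13 = 0.9304/3.606 = 0.2581.
φ₁ = arccos(0.2581) ≈ 75.0°.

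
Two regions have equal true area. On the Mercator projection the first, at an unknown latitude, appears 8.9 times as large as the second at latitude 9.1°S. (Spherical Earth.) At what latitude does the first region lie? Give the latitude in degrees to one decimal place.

70.7°

Mercator areal scale is sec²φ, so apparent-area ratio = sec²φ₁ / sec²φ₂ = cos²φ₂ / cos²φ₁.
cos²φ₂ / cos²φ₁ = 8.9  ⇒  cos φ₁ = cos 9.1° / √8.9 = 0.9874/2.983 = 0.3310.
φ₁ = arccos(0.3310) ≈ 70.7°.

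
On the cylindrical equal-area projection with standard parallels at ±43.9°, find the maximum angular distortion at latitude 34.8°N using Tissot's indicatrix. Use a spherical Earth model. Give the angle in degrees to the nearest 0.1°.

14.9°

For cylindrical equal-area with standard parallel φ₀, h = cos φ / cos φ₀ and k = cos φ₀ / cos φ, so h·k = 1.
At 34.8°: h = 1.140, k = 0.8775; principal scales a = 1.140, b = 0.8775.
sin(ω/2) = (a − b)/(a + b) = 0.2621/2.017 = 0.1299, so ω = 2 arcsin(0.1299) ≈ 14.9°.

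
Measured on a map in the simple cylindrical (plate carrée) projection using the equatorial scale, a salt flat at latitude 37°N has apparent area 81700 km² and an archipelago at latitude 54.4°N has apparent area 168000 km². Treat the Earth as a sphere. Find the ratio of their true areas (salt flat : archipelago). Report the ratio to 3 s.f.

0.667

Plate carrée has h = 1 and k = sec φ, giving areal scale sec φ; true area = (apparent area) · cos φ.
True area of salt flat: 81700 × cos(37°) = 81700 × 0.7986 = 65250 km².
True area of archipelago: 168000 × cos(54.4°) = 168000 × 0.5821 = 97800 km².
Ratio = 65250 / 97800 ≈ 0.667.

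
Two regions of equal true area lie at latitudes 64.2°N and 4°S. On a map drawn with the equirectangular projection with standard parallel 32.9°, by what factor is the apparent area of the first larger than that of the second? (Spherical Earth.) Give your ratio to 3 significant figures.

2.29

With standard parallel φ₀ = 32.9°, the equirectangular projection gives x = Rλ cos φ₀, y = Rφ, so h = 1 and k = cos 32.9° / cos φ.
Areal scale at 64.2°: h·k = 1.000 × 1.929 = 1.929.
Areal scale at 4°: h·k = 1.000 × 0.8417 = 0.8417.
Ratio = 1.929/0.8417 ≈ 2.29.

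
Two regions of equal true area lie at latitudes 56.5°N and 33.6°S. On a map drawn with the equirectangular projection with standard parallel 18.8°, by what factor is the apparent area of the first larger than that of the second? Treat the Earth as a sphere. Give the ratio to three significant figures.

1.51

The equidistant cylindrical projection with φ₀ = 18.8° has h = 1 (meridians true) and k = cos φ₀ / cos φ along parallels.
Areal scale at 56.5°: h·k = 1.000 × 1.715 = 1.715.
Areal scale at 33.6°: h·k = 1.000 × 1.137 = 1.137.
Ratio = 1.715/1.137 ≈ 1.51.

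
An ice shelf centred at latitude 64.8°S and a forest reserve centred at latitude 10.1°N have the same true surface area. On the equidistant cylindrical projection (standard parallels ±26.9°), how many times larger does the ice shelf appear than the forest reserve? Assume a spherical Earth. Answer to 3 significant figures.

2.31

In the equirectangular projection with standard parallel φ₀ = 26.9° (x = Rλ cos φ₀, y = Rφ), meridians are true-scale (h = 1) and the parallel scale is k = cos φ₀ / cos φ.
Areal scale at 64.8°: h·k = 1.000 × 2.095 = 2.095.
Areal scale at 10.1°: h·k = 1.000 × 0.9058 = 0.9058.
Ratio = 2.095/0.9058 ≈ 2.31.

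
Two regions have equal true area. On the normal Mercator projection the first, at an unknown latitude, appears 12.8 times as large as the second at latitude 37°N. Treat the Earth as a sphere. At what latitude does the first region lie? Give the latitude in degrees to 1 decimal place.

77.1°

For equal true areas on Mercator, apparent areas scale as sec²φ, so the ratio is cos²φ₂ / cos²φ₁.
cos²φ₂ / cos²φ₁ = 12.8  ⇒  cos φ₁ = cos 37° / √12.8 = 0.7986/3.578 = 0.2232.
φ₁ = arccos(0.2232) ≈ 77.1°.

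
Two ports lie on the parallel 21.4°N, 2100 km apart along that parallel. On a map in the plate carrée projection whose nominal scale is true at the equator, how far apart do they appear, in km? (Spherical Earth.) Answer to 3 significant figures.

For the equirectangular projection with φ₀ = 0 (plate carrée), h = 1 along meridians and k = sec φ along parallels.
Along the parallel, k = sec 21.4° = 1/0.9311 = 1.074.
Map distance = 2100 × 1.074 ≈ 2260 km.

2260 km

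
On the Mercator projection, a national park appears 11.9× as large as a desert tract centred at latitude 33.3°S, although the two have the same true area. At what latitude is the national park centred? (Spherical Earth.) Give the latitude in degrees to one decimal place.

Mercator areal scale is sec²φ, so apparent-area ratio = sec²φ₁ / sec²φ₂ = cos²φ₂ / cos²φ₁.
cos²φ₂ / cos²φ₁ = 11.9  ⇒  cos φ₁ = cos 33.3° / √11.9 = 0.8358/3.450 = 0.2423.
φ₁ = arccos(0.2423) ≈ 76.0°.

76.0°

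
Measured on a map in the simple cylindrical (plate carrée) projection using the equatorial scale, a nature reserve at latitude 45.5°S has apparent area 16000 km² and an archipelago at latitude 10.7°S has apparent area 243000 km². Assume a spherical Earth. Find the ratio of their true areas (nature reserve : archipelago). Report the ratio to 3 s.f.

0.0470

On the plate carrée, areal scale = h·k = 1 × sec φ, so true area = apparent × cos φ.
True area of nature reserve: 16000 × cos(45.5°) = 16000 × 0.7009 = 11210 km².
True area of archipelago: 243000 × cos(10.7°) = 243000 × 0.9826 = 238800 km².
Ratio = 11210 / 238800 ≈ 0.0470.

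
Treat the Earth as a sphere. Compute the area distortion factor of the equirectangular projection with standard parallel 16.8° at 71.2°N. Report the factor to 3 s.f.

2.97

The equidistant cylindrical projection with φ₀ = 16.8° has h = 1 (meridians true) and k = cos φ₀ / cos φ along parallels.
Areal scale = h·k = 1 × cos φ₀ / cos φ; at 71.2°, h = 1.000, k = 2.971, so h·k = 2.971.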